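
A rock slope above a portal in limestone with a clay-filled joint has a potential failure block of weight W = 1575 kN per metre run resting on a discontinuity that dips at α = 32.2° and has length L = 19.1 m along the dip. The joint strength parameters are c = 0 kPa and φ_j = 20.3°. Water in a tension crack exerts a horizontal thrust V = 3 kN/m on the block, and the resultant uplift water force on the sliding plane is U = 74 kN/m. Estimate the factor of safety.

Resolving the block weight along and normal to the plane and applying the Mohr–Coulomb strength on the joint:
N' = W cosα − U − V sinα = 1575·cos32.2° − 74 − 3·sin32.2° = 1257.2 kN/m
Driving force T = W sinα + V cosα = 1575·sin32.2° + 3·cos32.2° = 841.8 kN/m
Resisting force R = c·L + N'·tanφ_j = 0·19.1 + 1257.2·tan20.3° = 0.0 + 465.0 = 465.0 kN/m
FS = R / T = 465.0 / 841.8 = 0.552

FS = 0.55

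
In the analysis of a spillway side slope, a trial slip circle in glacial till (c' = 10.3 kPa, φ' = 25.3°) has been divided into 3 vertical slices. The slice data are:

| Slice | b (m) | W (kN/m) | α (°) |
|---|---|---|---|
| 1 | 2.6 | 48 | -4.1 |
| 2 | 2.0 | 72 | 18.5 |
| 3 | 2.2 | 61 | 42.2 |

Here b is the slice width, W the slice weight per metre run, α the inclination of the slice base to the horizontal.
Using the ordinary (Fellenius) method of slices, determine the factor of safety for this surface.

Ordinary method of slices: FS = Σ[c'·Δl_i + (W_i cosα_i)·tanφ'] / Σ W_i sinα_i, with Δl_i = b_i / cosα_i.
Slice 1: Δl = 2.6/cos(-4.1°) = 2.607 m; N'_1 = 48·cos(-4.1°) = 47.9; c'Δl = 26.85; W sinα = -3.4
Slice 2: Δl = 2.0/cos18.5° = 2.109 m; N'_2 = 72·cos18.5° = 68.3; c'Δl = 21.72; W sinα = 22.8
Slice 3: Δl = 2.2/cos42.2° = 2.970 m; N'_3 = 61·cos42.2° = 45.2; c'Δl = 30.59; W sinα = 41.0
Σc'Δl = 79.2 kN/m; ΣN' = 161.3 kN/m; ΣW sinα = 60.4 kN/m
Resisting = 79.2 + 161.3·tan25.3° = 79.2 + 76.3 = 155.4 kN/m
FS = 155.4 / 60.4 = 2.574

FS = 2.57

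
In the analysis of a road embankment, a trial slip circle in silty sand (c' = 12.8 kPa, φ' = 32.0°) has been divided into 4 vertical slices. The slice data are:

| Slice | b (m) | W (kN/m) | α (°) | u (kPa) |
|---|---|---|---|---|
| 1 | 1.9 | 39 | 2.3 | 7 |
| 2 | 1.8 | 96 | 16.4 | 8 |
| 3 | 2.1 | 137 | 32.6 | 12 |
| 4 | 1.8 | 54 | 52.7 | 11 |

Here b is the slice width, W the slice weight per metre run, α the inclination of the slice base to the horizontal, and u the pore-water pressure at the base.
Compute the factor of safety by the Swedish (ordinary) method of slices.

Ordinary method of slices: FS = Σ[c'·Δl_i + (W_i cosα_i − u_i·Δl_i)·tanφ'] / Σ W_i sinα_i, with Δl_i = b_i / cosα_i.
Slice 1: Δl = 1.9/cos2.3° = 1.902 m; N'_1 = 39·cos2.3° − 7·1.902 = 25.7; c'Δl = 24.34; W sinα = 1.6
Slice 2: Δl = 1.8/cos16.4° = 1.876 m; N'_2 = 96·cos16.4° − 8·1.876 = 77.1; c'Δl = 24.02; W sinα = 27.1
Slice 3: Δl = 2.1/cos32.6° = 2.493 m; N'_3 = 137·cos32.6° − 12·2.493 = 85.5; c'Δl = 31.91; W sinα = 73.8
Slice 4: Δl = 1.8/cos52.7° = 2.970 m; N'_4 = 54·cos52.7° − 11·2.970 = 0.0; c'Δl = 38.02; W sinα = 43.0
Σc'Δl = 118.3 kN/m; ΣN' = 188.3 kN/m; ΣW sinα = 145.4 kN/m
Resisting = 118.3 + 188.3·tan32.0° = 118.3 + 117.7 = 235.9 kN/m
FS = 235.9 / 145.4 = 1.622

FS = 1.62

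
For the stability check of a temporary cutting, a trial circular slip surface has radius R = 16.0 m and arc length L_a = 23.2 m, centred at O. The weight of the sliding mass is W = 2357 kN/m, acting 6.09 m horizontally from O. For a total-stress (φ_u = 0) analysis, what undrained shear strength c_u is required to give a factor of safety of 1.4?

FS = c_u·L_a·R / (W·d), so c_u = FS·W·d / (L_a·R).
c_u = 1.4·2357·6.09 / (23.20·16.0) = 20095.8 / 371.20 = 54.14 kPa

c_u = 54.1 kPa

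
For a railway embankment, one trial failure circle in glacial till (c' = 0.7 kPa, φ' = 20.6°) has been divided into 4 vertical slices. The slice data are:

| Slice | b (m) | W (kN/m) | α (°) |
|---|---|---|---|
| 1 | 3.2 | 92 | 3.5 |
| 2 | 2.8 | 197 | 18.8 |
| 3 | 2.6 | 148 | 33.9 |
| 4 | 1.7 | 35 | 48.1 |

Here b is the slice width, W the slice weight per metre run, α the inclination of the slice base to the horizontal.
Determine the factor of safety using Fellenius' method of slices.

FS = 0.94

Ordinary method of slices: FS = Σ[c'·Δl_i + (W_i cosα_i)·tanφ'] / Σ W_i sinα_i, with Δl_i = b_i / cosα_i.
Slice 1: Δl = 3.2/cos3.5° = 3.206 m; N'_1 = 92·cos3.5° = 91.8; c'Δl = 2.24; W sinα = 5.6
Slice 2: Δl = 2.8/cos18.8° = 2.958 m; N'_2 = 197·cos18.8° = 186.5; c'Δl = 2.07; W sinα = 63.5
Slice 3: Δl = 2.6/cos33.9° = 3.132 m; N'_3 = 148·cos33.9° = 122.8; c'Δl = 2.19; W sinα = 82.5
Slice 4: Δl = 1.7/cos48.1° = 2.546 m; N'_4 = 35·cos48.1° = 23.4; c'Δl = 1.78; W sinα = 26.1
Σc'Δl = 8.3 kN/m; ΣN' = 424.5 kN/m; ΣW sinα = 177.7 kN/m
Resisting = 8.3 + 424.5·tan20.6° = 8.3 + 159.6 = 167.9 kN/m
FS = 167.9 / 177.7 = 0.945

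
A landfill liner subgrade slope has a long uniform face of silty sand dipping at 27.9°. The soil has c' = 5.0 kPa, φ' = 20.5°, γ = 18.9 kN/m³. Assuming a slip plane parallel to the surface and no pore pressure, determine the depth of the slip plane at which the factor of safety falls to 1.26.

z = 1.16 m

Setting FS = 1.26 in FS = [c' + γz cos²β tanφ'] / [γz sinβ cosβ] and solving for z:
z = c' / [γ cosβ (FS·sinβ − cosβ·tanφ')]
  = 5.0 / [18.9·cos27.9°·(1.26·sin27.9° − cos27.9°·tan20.5°)]
  = 5.0 / [18.9·0.8838·(1.26·0.4679 − 0.8838·0.3739)]
  = 5.0 / 4.3289 = 1.155 m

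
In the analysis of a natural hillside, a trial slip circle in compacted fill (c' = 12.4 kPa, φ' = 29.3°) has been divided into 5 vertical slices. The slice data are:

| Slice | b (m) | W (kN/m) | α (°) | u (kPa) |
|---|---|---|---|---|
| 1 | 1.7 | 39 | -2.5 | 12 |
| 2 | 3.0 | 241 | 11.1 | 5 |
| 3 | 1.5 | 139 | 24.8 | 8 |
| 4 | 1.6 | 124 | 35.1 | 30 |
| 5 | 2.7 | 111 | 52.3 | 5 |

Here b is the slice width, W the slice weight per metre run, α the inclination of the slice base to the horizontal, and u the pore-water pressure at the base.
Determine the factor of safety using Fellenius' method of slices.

FS = 1.55

Ordinary method of slices: FS = Σ[c'·Δl_i + (W_i cosα_i − u_i·Δl_i)·tanφ'] / Σ W_i sinα_i, with Δl_i = b_i / cosα_i.
Slice 1: Δl = 1.7/cos(-2.5°) = 1.702 m; N'_1 = 39·cos(-2.5°) − 12·1.702 = 18.5; c'Δl = 21.10; W sinα = -1.7
Slice 2: Δl = 3.0/cos11.1° = 3.057 m; N'_2 = 241·cos11.1° − 5·3.057 = 221.2; c'Δl = 37.91; W sinα = 46.4
Slice 3: Δl = 1.5/cos24.8° = 1.652 m; N'_3 = 139·cos24.8° − 8·1.652 = 113.0; c'Δl = 20.49; W sinα = 58.3
Slice 4: Δl = 1.6/cos35.1° = 1.956 m; N'_4 = 124·cos35.1° − 30·1.956 = 42.8; c'Δl = 24.25; W sinα = 71.3
Slice 5: Δl = 2.7/cos52.3° = 4.415 m; N'_5 = 111·cos52.3° − 5·4.415 = 45.8; c'Δl = 54.75; W sinα = 87.8
Σc'Δl = 158.5 kN/m; ΣN' = 441.3 kN/m; ΣW sinα = 262.1 kN/m
Resisting = 158.5 + 441.3·tan29.3° = 158.5 + 247.6 = 406.1 kN/m
FS = 406.1 / 262.1 = 1.549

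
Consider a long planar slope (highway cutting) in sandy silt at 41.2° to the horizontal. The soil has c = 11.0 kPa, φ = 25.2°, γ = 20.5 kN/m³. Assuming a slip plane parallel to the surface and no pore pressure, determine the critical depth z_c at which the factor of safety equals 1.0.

Setting FS = 1.00 in FS = [c + γz cos²β tanφ] / [γz sinβ cosβ] and solving for z:
z = c / [γ cosβ (FS·sinβ − cosβ·tanφ)]
  = 11.0 / [20.5·cos41.2°·(1.00·sin41.2° − cos41.2°·tan25.2°)]
  = 11.0 / [20.5·0.7524·(1.00·0.6587 − 0.7524·0.4706)]
  = 11.0 / 4.6988 = 2.341 m

z_c = 2.34 m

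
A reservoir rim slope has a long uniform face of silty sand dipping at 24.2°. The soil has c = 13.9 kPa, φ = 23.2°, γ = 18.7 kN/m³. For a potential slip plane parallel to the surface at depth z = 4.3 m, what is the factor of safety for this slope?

For an infinite slope with a slip plane parallel to the surface (no pore pressure): FS = [c + γz cos²β tanφ] / [γz sinβ cosβ].
γz = 18.7·4.3 = 80.41 kN/m²
Numerator = 13.9 + 80.41·cos²24.2°·tan23.2° = 13.9 + 80.41·0.8320·0.4286 = 42.573 kPa
Denominator = 80.41·sin24.2°·cos24.2° = 80.41·0.4099·0.9121 = 30.065 kPa
FS = 42.573 / 30.065 = 1.416

FS = 1.42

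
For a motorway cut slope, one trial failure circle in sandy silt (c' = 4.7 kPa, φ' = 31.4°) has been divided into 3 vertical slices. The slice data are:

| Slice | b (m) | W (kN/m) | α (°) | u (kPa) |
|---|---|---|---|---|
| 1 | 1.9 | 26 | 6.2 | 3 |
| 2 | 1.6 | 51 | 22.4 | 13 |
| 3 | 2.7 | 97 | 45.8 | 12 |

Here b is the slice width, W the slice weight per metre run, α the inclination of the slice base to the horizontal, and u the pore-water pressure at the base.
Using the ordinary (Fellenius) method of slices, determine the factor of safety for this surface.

Ordinary method of slices: FS = Σ[c'·Δl_i + (W_i cosα_i − u_i·Δl_i)·tanφ'] / Σ W_i sinα_i, with Δl_i = b_i / cosα_i.
Slice 1: Δl = 1.9/cos6.2° = 1.911 m; N'_1 = 26·cos6.2° − 3·1.911 = 20.1; c'Δl = 8.98; W sinα = 2.8
Slice 2: Δl = 1.6/cos22.4° = 1.731 m; N'_2 = 51·cos22.4° − 13·1.731 = 24.7; c'Δl = 8.13; W sinα = 19.4
Slice 3: Δl = 2.7/cos45.8° = 3.873 m; N'_3 = 97·cos45.8° − 12·3.873 = 21.2; c'Δl = 18.20; W sinα = 69.5
Σc'Δl = 35.3 kN/m; ΣN' = 65.9 kN/m; ΣW sinα = 91.8 kN/m
Resisting = 35.3 + 65.9·tan31.4° = 35.3 + 40.2 = 75.6 kN/m
FS = 75.6 / 91.8 = 0.823

FS = 0.82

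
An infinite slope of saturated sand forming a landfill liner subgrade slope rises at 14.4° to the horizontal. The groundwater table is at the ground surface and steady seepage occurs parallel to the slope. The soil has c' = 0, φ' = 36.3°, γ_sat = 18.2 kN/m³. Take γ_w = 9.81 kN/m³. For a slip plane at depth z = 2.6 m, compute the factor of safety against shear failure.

With seepage parallel to the slope and the water table at the surface, the effective normal stress on the slip plane uses the buoyant unit weight γ' = γ_sat − γ_w while the driving shear stress uses γ_sat:
FS = [c' + γ' z cos²β tanφ'] / [γ_sat z sinβ cosβ]
(For c' = 0 this reduces to FS = (γ'/γ_sat)·tanφ'/tanβ.)
γ' = 18.2 − 9.81 = 8.39 kN/m³
Numerator = 0.0 + 8.39·2.6·cos²14.4°·tan36.3° = 0.0 + 8.39·2.6·0.9382·0.7346 = 15.033 kPa
Denominator = 18.2·2.6·sin14.4°·cos14.4° = 18.2·2.6·0.2487·0.9686 = 11.398 kPa
FS = 15.033 / 11.398 = 1.319

FS = 1.32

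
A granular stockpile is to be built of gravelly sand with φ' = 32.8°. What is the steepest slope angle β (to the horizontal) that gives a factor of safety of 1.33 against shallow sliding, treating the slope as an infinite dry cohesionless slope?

For an infinite dry cohesionless slope FS = tanφ'/tanβ, so tanβ = tanφ' / FS.
tanβ = tan32.8° / 1.33 = 0.6445 / 1.33 = 0.4846
β = arctan(0.4846) = 25.85°

β = 25.9°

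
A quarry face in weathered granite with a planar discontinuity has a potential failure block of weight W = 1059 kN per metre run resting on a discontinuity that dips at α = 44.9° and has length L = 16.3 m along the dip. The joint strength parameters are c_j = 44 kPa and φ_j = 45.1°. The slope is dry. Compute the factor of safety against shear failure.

Resolving the block weight along and normal to the plane and applying the Mohr–Coulomb strength on the joint:
N' = W cosα = 1059·cos44.9° = 750.1 kN/m
Driving force T = W sinα = 1059·sin44.9° = 747.5 kN/m
Resisting force R = c_j·L + N'·tanφ_j = 44·16.3 + 750.1·tan45.1° = 717.2 + 752.8 = 1470.0 kN/m
FS = R / T = 1470.0 / 747.5 = 1.966

FS = 1.97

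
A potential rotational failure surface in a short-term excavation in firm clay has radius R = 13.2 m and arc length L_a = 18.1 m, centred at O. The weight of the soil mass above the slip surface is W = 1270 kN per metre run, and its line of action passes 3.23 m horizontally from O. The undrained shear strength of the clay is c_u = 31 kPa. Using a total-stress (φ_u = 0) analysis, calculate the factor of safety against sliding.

Taking moments about the centre O, the resisting moment is provided by the undrained shear strength acting along the arc:
M_R = c_u·L_a·R = 31·18.10·13.2 = 7406.5 kN·m/m
M_D = W·d = 1270·3.23 = 4102.1 kN·m/m
FS = M_R / M_D = 7406.5 / 4102.1 = 1.806

FS = 1.81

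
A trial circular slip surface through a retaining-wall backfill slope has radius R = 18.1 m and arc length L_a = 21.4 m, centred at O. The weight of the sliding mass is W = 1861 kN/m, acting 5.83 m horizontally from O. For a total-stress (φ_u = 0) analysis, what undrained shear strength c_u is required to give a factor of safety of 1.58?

c_u = 44.3 kPa

FS = c_u·L_a·R / (W·d), so c_u = FS·W·d / (L_a·R).
c_u = 1.58·1861·5.83 / (21.40·18.1) = 17142.4 / 387.34 = 44.26 kPa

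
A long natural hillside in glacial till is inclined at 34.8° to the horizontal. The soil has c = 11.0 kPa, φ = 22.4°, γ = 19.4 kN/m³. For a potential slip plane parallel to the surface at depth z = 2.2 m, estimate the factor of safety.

FS = 1.14

For an infinite slope with a slip plane parallel to the surface (no pore pressure): FS = [c + γz cos²β tanφ] / [γz sinβ cosβ].
γz = 19.4·2.2 = 42.68 kN/m²
Numerator = 11.0 + 42.68·cos²34.8°·tan22.4° = 11.0 + 42.68·0.6743·0.4122 = 22.862 kPa
Denominator = 42.68·sin34.8°·cos34.8° = 42.68·0.5707·0.8211 = 20.002 kPa
FS = 22.862 / 20.002 = 1.143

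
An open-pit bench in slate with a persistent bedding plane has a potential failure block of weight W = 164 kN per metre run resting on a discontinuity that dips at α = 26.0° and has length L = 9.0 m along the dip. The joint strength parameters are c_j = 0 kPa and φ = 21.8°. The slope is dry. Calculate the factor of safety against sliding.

FS = 0.82

Resolving the block weight along and normal to the plane and applying the Mohr–Coulomb strength on the joint:
N' = W cosα = 164·cos26.0° = 147.4 kN/m
Driving force T = W sinα = 164·sin26.0° = 71.9 kN/m
Resisting force R = c_j·L + N'·tanφ = 0·9.0 + 147.4·tan21.8° = 0.0 + 59.0 = 59.0 kN/m
FS = R / T = 59.0 / 71.9 = 0.820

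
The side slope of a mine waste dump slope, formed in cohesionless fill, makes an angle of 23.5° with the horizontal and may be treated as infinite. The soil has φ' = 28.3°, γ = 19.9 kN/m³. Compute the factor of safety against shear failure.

FS = 1.24

For a dry cohesionless infinite slope the factor of safety is FS = tanφ' / tanβ.
FS = tan28.3° / tan23.5° = 0.5384 / 0.4348 = 1.238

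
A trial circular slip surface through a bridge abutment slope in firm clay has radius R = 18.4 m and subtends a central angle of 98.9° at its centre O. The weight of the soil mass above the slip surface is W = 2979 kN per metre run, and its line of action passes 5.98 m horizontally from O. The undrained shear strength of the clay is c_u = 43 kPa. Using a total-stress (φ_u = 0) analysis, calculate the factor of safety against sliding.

FS = 1.41

Taking moments about the centre O, the resisting moment is provided by the undrained shear strength acting along the arc:
Arc length L_a = R·θ = 18.4·(98.9°·π/180) = 18.4·1.7261 = 31.76 m
M_R = c_u·L_a·R = 43·31.76·18.4 = 25129.1 kN·m/m
M_D = W·d = 2979·5.98 = 17814.4 kN·m/m
FS = M_R / M_D = 25129.1 / 17814.4 = 1.411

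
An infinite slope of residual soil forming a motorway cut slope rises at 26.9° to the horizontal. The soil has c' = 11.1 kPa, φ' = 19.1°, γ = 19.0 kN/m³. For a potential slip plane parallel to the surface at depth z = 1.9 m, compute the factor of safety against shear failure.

FS = 1.44

For an infinite slope with a slip plane parallel to the surface (no pore pressure): FS = [c' + γz cos²β tanφ'] / [γz sinβ cosβ].
γz = 19.0·1.9 = 36.10 kN/m²
Numerator = 11.1 + 36.10·cos²26.9°·tan19.1° = 11.1 + 36.10·0.7953·0.3463 = 21.042 kPa
Denominator = 36.10·sin26.9°·cos26.9° = 36.10·0.4524·0.8918 = 14.566 kPa
FS = 21.042 / 14.566 = 1.445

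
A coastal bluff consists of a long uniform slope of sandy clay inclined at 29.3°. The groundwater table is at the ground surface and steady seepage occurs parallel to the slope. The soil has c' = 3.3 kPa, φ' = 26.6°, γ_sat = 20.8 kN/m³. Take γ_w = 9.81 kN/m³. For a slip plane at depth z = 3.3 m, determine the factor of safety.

FS = 0.58

With seepage parallel to the slope and the water table at the surface, the effective normal stress on the slip plane uses the buoyant unit weight γ' = γ_sat − γ_w while the driving shear stress uses γ_sat:
FS = [c' + γ' z cos²β tanφ'] / [γ_sat z sinβ cosβ]
γ' = 20.8 − 9.81 = 10.99 kN/m³
Numerator = 3.3 + 10.99·3.3·cos²29.3°·tan26.6° = 3.3 + 10.99·3.3·0.7605·0.5008 = 17.112 kPa
Denominator = 20.8·3.3·sin29.3°·cos29.3° = 20.8·3.3·0.4894·0.8721 = 29.294 kPa
FS = 17.112 / 29.294 = 0.584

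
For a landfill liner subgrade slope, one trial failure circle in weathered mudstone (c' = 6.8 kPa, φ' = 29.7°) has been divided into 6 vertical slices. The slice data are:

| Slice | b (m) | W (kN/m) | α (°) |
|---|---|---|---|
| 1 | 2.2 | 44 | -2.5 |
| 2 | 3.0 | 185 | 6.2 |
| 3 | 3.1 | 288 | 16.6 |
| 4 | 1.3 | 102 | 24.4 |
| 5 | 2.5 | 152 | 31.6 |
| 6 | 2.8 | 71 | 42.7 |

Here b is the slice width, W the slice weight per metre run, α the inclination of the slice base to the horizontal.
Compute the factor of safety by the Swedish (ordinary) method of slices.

FS = 2.06

Ordinary method of slices: FS = Σ[c'·Δl_i + (W_i cosα_i)·tanφ'] / Σ W_i sinα_i, with Δl_i = b_i / cosα_i.
Slice 1: Δl = 2.2/cos(-2.5°) = 2.202 m; N'_1 = 44·cos(-2.5°) = 44.0; c'Δl = 14.97; W sinα = -1.9
Slice 2: Δl = 3.0/cos6.2° = 3.018 m; N'_2 = 185·cos6.2° = 183.9; c'Δl = 20.52; W sinα = 20.0
Slice 3: Δl = 3.1/cos16.6° = 3.235 m; N'_3 = 288·cos16.6° = 276.0; c'Δl = 22.00; W sinα = 82.3
Slice 4: Δl = 1.3/cos24.4° = 1.427 m; N'_4 = 102·cos24.4° = 92.9; c'Δl = 9.71; W sinα = 42.1
Slice 5: Δl = 2.5/cos31.6° = 2.935 m; N'_5 = 152·cos31.6° = 129.5; c'Δl = 19.96; W sinα = 79.6
Slice 6: Δl = 2.8/cos42.7° = 3.810 m; N'_6 = 71·cos42.7° = 52.2; c'Δl = 25.91; W sinα = 48.1
Σc'Δl = 113.1 kN/m; ΣN' = 778.4 kN/m; ΣW sinα = 270.3 kN/m
Resisting = 113.1 + 778.4·tan29.7° = 113.1 + 444.0 = 557.1 kN/m
FS = 557.1 / 270.3 = 2.061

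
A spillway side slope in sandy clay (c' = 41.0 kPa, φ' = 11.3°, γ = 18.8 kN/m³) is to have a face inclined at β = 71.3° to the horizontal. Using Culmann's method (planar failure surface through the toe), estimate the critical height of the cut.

Culmann's analysis gives the critical failure plane at α_cr = (β + φ')/2 = (71.3 + 11.3)/2 = 41.3°, and the critical height
H_c = (4c'/γ) · sinβ cosφ' / [1 − cos(β − φ')]
    = (4·41.0/18.8) · sin71.3°·cos11.3° / [1 − cos(60.0°)]
    = 8.723 · 0.9472·0.9806 / [1 − 0.5000]
    = 8.723 · 0.9288 / 0.5000
    = 16.21 m

H_c = 16.21 m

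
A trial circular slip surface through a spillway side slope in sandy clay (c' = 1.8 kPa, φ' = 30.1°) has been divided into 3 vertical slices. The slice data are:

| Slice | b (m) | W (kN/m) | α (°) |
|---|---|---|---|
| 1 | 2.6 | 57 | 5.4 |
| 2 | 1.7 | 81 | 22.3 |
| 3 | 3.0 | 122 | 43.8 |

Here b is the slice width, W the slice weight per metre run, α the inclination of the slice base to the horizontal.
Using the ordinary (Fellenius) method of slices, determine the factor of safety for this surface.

FS = 1.19

Ordinary method of slices: FS = Σ[c'·Δl_i + (W_i cosα_i)·tanφ'] / Σ W_i sinα_i, with Δl_i = b_i / cosα_i.
Slice 1: Δl = 2.6/cos5.4° = 2.612 m; N'_1 = 57·cos5.4° = 56.7; c'Δl = 4.70; W sinα = 5.4
Slice 2: Δl = 1.7/cos22.3° = 1.837 m; N'_2 = 81·cos22.3° = 74.9; c'Δl = 3.31; W sinα = 30.7
Slice 3: Δl = 3.0/cos43.8° = 4.157 m; N'_3 = 122·cos43.8° = 88.1; c'Δl = 7.48; W sinα = 84.4
Σc'Δl = 15.5 kN/m; ΣN' = 219.7 kN/m; ΣW sinα = 120.5 kN/m
Resisting = 15.5 + 219.7·tan30.1° = 15.5 + 127.4 = 142.9 kN/m
FS = 142.9 / 120.5 = 1.185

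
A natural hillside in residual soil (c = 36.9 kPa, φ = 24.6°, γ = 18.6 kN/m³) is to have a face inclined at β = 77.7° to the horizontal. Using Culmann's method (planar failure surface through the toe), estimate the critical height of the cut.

H_c = 17.64 m

Culmann's analysis gives the critical failure plane at α_cr = (β + φ)/2 = (77.7 + 24.6)/2 = 51.2°, and the critical height
H_c = (4c/γ) · sinβ cosφ / [1 − cos(β − φ)]
    = (4·36.9/18.6) · sin77.7°·cos24.6° / [1 − cos(53.1°)]
    = 7.935 · 0.9770·0.9092 / [1 − 0.6004]
    = 7.935 · 0.8884 / 0.3996
    = 17.64 m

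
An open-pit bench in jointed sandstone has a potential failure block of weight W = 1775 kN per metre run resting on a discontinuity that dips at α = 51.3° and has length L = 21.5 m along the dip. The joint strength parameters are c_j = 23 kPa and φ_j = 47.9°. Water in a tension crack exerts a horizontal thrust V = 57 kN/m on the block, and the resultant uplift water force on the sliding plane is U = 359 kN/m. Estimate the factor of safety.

Resolving the block weight along and normal to the plane and applying the Mohr–Coulomb strength on the joint:
N' = W cosα − U − V sinα = 1775·cos51.3° − 359 − 57·sin51.3° = 706.3 kN/m
Driving force T = W sinα + V cosα = 1775·sin51.3° + 57·cos51.3° = 1420.9 kN/m
Resisting force R = c_j·L + N'·tanφ_j = 23·21.5 + 706.3·tan47.9° = 494.5 + 781.7 = 1276.2 kN/m
FS = R / T = 1276.2 / 1420.9 = 0.898

FS = 0.90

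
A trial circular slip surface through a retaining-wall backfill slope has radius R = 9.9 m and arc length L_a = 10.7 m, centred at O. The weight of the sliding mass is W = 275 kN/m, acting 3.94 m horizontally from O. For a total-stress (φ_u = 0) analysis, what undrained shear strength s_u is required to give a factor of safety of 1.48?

FS = s_u·L_a·R / (W·d), so s_u = FS·W·d / (L_a·R).
s_u = 1.48·275·3.94 / (10.70·9.9) = 1603.6 / 105.93 = 15.14 kPa

s_u = 15.1 kPa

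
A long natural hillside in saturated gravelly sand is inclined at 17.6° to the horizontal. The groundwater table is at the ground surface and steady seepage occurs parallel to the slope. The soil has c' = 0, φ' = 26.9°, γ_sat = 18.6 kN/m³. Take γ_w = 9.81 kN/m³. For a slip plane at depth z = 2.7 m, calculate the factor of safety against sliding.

FS = 0.76

With seepage parallel to the slope and the water table at the surface, the effective normal stress on the slip plane uses the buoyant unit weight γ' = γ_sat − γ_w while the driving shear stress uses γ_sat:
FS = [c' + γ' z cos²β tanφ'] / [γ_sat z sinβ cosβ]
(For c' = 0 this reduces to FS = (γ'/γ_sat)·tanφ'/tanβ.)
γ' = 18.6 − 9.81 = 8.79 kN/m³
Numerator = 0.0 + 8.79·2.7·cos²17.6°·tan26.9° = 0.0 + 8.79·2.7·0.9086·0.5073 = 10.940 kPa
Denominator = 18.6·2.7·sin17.6°·cos17.6° = 18.6·2.7·0.3024·0.9532 = 14.474 kPa
FS = 10.940 / 14.474 = 0.756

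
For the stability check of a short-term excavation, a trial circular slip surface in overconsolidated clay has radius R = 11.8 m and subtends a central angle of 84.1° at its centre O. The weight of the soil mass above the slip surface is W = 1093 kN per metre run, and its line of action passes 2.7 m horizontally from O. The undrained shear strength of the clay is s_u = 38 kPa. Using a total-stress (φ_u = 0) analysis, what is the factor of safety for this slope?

FS = 2.63

Taking moments about the centre O, the resisting moment is provided by the undrained shear strength acting along the arc:
Arc length L_a = R·θ = 11.8·(84.1°·π/180) = 11.8·1.4678 = 17.32 m
M_R = s_u·L_a·R = 38·17.32·11.8 = 7766.4 kN·m/m
M_D = W·d = 1093·2.7 = 2951.1 kN·m/m
FS = M_R / M_D = 7766.4 / 2951.1 = 2.632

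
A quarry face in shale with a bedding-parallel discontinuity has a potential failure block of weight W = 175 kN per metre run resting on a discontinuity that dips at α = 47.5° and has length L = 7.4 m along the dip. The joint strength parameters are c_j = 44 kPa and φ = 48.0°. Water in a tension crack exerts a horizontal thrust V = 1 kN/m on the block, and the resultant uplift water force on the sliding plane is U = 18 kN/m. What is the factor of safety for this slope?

Resolving the block weight along and normal to the plane and applying the Mohr–Coulomb strength on the joint:
N' = W cosα − U − V sinα = 175·cos47.5° − 18 − 1·sin47.5° = 99.5 kN/m
Driving force T = W sinα + V cosα = 175·sin47.5° + 1·cos47.5° = 129.7 kN/m
Resisting force R = c_j·L + N'·tanφ = 44·7.4 + 99.5·tan48.0° = 325.6 + 110.5 = 436.1 kN/m
FS = R / T = 436.1 / 129.7 = 3.362

FS = 3.36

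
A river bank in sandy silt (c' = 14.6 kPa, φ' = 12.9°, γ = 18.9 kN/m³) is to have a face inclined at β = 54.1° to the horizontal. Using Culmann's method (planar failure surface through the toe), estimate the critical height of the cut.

H_c = 9.85 m

Culmann's analysis gives the critical failure plane at α_cr = (β + φ')/2 = (54.1 + 12.9)/2 = 33.5°, and the critical height
H_c = (4c'/γ) · sinβ cosφ' / [1 − cos(β − φ')]
    = (4·14.6/18.9) · sin54.1°·cos12.9° / [1 − cos(41.2°)]
    = 3.090 · 0.8100·0.9748 / [1 − 0.7524]
    = 3.090 · 0.7896 / 0.2476
    = 9.85 m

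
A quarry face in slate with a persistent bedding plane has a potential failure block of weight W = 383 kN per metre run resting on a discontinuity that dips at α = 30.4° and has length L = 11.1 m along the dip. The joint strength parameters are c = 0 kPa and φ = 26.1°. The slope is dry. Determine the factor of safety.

Resolving the block weight along and normal to the plane and applying the Mohr–Coulomb strength on the joint:
N' = W cosα = 383·cos30.4° = 330.3 kN/m
Driving force T = W sinα = 383·sin30.4° = 193.8 kN/m
Resisting force R = c·L + N'·tanφ = 0·11.1 + 330.3·tan26.1° = 0.0 + 161.8 = 161.8 kN/m
FS = R / T = 161.8 / 193.8 = 0.835

FS = 0.84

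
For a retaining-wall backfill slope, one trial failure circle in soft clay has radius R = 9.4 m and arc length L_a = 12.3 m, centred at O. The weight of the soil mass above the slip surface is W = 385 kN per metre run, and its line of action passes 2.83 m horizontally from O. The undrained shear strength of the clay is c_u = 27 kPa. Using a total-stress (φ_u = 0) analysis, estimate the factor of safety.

FS = 2.87

Taking moments about the centre O, the resisting moment is provided by the undrained shear strength acting along the arc:
M_R = c_u·L_a·R = 27·12.30·9.4 = 3121.7 kN·m/m
M_D = W·d = 385·2.83 = 1089.5 kN·m/m
FS = M_R / M_D = 3121.7 / 1089.5 = 2.865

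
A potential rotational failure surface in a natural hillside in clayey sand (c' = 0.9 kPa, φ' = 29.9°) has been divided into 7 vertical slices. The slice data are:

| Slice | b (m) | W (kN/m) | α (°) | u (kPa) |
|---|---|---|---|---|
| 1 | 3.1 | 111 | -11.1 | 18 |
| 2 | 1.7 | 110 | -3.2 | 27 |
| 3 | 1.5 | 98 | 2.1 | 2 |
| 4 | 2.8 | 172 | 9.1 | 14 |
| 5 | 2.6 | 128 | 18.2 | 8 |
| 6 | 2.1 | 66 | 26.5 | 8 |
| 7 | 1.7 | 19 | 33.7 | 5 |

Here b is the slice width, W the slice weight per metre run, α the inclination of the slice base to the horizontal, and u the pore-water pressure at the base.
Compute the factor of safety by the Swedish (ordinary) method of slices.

Ordinary method of slices: FS = Σ[c'·Δl_i + (W_i cosα_i − u_i·Δl_i)·tanφ'] / Σ W_i sinα_i, with Δl_i = b_i / cosα_i.
Slice 1: Δl = 3.1/cos(-11.1°) = 3.159 m; N'_1 = 111·cos(-11.1°) − 18·3.159 = 52.1; c'Δl = 2.84; W sinα = -21.4
Slice 2: Δl = 1.7/cos(-3.2°) = 1.703 m; N'_2 = 110·cos(-3.2°) − 27·1.703 = 63.9; c'Δl = 1.53; W sinα = -6.1
Slice 3: Δl = 1.5/cos2.1° = 1.501 m; N'_3 = 98·cos2.1° − 2·1.501 = 94.9; c'Δl = 1.35; W sinα = 3.6
Slice 4: Δl = 2.8/cos9.1° = 2.836 m; N'_4 = 172·cos9.1° − 14·2.836 = 130.1; c'Δl = 2.55; W sinα = 27.2
Slice 5: Δl = 2.6/cos18.2° = 2.737 m; N'_5 = 128·cos18.2° − 8·2.737 = 99.7; c'Δl = 2.46; W sinα = 40.0
Slice 6: Δl = 2.1/cos26.5° = 2.347 m; N'_6 = 66·cos26.5° − 8·2.347 = 40.3; c'Δl = 2.11; W sinα = 29.4
Slice 7: Δl = 1.7/cos33.7° = 2.043 m; N'_7 = 19·cos33.7° − 5·2.043 = 5.6; c'Δl = 1.84; W sinα = 10.5
Σc'Δl = 14.7 kN/m; ΣN' = 486.6 kN/m; ΣW sinα = 83.3 kN/m
Resisting = 14.7 + 486.6·tan29.9° = 14.7 + 279.8 = 294.5 kN/m
FS = 294.5 / 83.3 = 3.537

FS = 3.54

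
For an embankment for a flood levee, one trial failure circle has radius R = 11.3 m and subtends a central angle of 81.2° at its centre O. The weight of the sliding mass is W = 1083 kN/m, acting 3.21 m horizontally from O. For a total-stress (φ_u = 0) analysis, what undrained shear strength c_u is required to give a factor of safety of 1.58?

c_u = 30.4 kPa

FS = c_u·L_a·R / (W·d), so c_u = FS·W·d / (L_a·R).
Arc length L_a = R·θ = 11.3·(81.2°·π/180) = 11.3·1.4172 = 16.01 m
c_u = 1.58·1083·3.21 / (16.01·11.3) = 5492.8 / 180.96 = 30.35 kPa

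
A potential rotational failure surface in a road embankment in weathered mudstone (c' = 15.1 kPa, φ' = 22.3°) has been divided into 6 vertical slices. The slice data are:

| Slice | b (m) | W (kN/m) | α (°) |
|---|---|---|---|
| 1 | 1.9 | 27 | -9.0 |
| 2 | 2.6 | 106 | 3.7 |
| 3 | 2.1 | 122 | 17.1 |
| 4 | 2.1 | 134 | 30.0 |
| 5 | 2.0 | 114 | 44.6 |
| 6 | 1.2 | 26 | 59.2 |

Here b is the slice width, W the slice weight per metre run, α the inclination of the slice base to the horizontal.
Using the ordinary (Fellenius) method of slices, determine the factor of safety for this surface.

FS = 1.95

Ordinary method of slices: FS = Σ[c'·Δl_i + (W_i cosα_i)·tanφ'] / Σ W_i sinα_i, with Δl_i = b_i / cosα_i.
Slice 1: Δl = 1.9/cos(-9.0°) = 1.924 m; N'_1 = 27·cos(-9.0°) = 26.7; c'Δl = 29.05; W sinα = -4.2
Slice 2: Δl = 2.6/cos3.7° = 2.605 m; N'_2 = 106·cos3.7° = 105.8; c'Δl = 39.34; W sinα = 6.8
Slice 3: Δl = 2.1/cos17.1° = 2.197 m; N'_3 = 122·cos17.1° = 116.6; c'Δl = 33.18; W sinα = 35.9
Slice 4: Δl = 2.1/cos30.0° = 2.425 m; N'_4 = 134·cos30.0° = 116.0; c'Δl = 36.62; W sinα = 67.0
Slice 5: Δl = 2.0/cos44.6° = 2.809 m; N'_5 = 114·cos44.6° = 81.2; c'Δl = 42.41; W sinα = 80.0
Slice 6: Δl = 1.2/cos59.2° = 2.344 m; N'_6 = 26·cos59.2° = 13.3; c'Δl = 35.39; W sinα = 22.3
Σc'Δl = 216.0 kN/m; ΣN' = 459.6 kN/m; ΣW sinα = 207.9 kN/m
Resisting = 216.0 + 459.6·tan22.3° = 216.0 + 188.5 = 404.5 kN/m
FS = 404.5 / 207.9 = 1.946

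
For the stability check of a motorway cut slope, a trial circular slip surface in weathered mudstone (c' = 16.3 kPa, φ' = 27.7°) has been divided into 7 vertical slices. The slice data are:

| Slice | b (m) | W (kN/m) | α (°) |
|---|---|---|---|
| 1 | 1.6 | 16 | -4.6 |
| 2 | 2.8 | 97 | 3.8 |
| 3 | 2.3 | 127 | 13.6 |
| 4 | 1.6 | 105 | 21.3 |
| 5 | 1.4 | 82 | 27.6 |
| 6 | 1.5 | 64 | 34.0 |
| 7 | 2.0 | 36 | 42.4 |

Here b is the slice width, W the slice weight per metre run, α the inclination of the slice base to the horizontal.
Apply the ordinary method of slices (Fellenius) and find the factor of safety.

Ordinary method of slices: FS = Σ[c'·Δl_i + (W_i cosα_i)·tanφ'] / Σ W_i sinα_i, with Δl_i = b_i / cosα_i.
Slice 1: Δl = 1.6/cos(-4.6°) = 1.605 m; N'_1 = 16·cos(-4.6°) = 15.9; c'Δl = 26.16; W sinα = -1.3
Slice 2: Δl = 2.8/cos3.8° = 2.806 m; N'_2 = 97·cos3.8° = 96.8; c'Δl = 45.74; W sinα = 6.4
Slice 3: Δl = 2.3/cos13.6° = 2.366 m; N'_3 = 127·cos13.6° = 123.4; c'Δl = 38.57; W sinα = 29.9
Slice 4: Δl = 1.6/cos21.3° = 1.717 m; N'_4 = 105·cos21.3° = 97.8; c'Δl = 27.99; W sinα = 38.1
Slice 5: Δl = 1.4/cos27.6° = 1.580 m; N'_5 = 82·cos27.6° = 72.7; c'Δl = 25.75; W sinα = 38.0
Slice 6: Δl = 1.5/cos34.0° = 1.809 m; N'_6 = 64·cos34.0° = 53.1; c'Δl = 29.49; W sinα = 35.8
Slice 7: Δl = 2.0/cos42.4° = 2.708 m; N'_7 = 36·cos42.4° = 26.6; c'Δl = 44.15; W sinα = 24.3
Σc'Δl = 237.9 kN/m; ΣN' = 486.3 kN/m; ΣW sinα = 171.2 kN/m
Resisting = 237.9 + 486.3·tan27.7° = 237.9 + 255.3 = 493.2 kN/m
FS = 493.2 / 171.2 = 2.881

FS = 2.88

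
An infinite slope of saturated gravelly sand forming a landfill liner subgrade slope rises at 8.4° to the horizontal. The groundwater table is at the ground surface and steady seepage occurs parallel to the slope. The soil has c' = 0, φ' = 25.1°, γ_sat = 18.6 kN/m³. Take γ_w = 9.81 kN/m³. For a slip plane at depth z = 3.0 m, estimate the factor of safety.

With seepage parallel to the slope and the water table at the surface, the effective normal stress on the slip plane uses the buoyant unit weight γ' = γ_sat − γ_w while the driving shear stress uses γ_sat:
FS = [c' + γ' z cos²β tanφ'] / [γ_sat z sinβ cosβ]
(For c' = 0 this reduces to FS = (γ'/γ_sat)·tanφ'/tanβ.)
γ' = 18.6 − 9.81 = 8.79 kN/m³
Numerator = 0.0 + 8.79·3.0·cos²8.4°·tan25.1° = 0.0 + 8.79·3.0·0.9787·0.4684 = 12.089 kPa
Denominator = 18.6·3.0·sin8.4°·cos8.4° = 18.6·3.0·0.1461·0.9893 = 8.064 kPa
FS = 12.089 / 8.064 = 1.499

FS = 1.50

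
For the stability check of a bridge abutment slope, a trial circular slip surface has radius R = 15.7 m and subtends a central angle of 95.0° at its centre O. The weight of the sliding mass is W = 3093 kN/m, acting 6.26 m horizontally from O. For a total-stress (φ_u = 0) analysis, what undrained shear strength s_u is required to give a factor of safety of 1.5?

FS = s_u·L_a·R / (W·d), so s_u = FS·W·d / (L_a·R).
Arc length L_a = R·θ = 15.7·(95.0°·π/180) = 15.7·1.6581 = 26.03 m
s_u = 1.5·3093·6.26 / (26.03·15.7) = 29043.3 / 408.70 = 71.06 kPa

s_u = 71.1 kPa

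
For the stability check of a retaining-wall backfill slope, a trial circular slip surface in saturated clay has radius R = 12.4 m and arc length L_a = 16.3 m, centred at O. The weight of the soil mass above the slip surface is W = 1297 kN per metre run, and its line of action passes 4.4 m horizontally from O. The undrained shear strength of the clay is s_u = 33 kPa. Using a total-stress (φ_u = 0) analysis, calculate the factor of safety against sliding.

Taking moments about the centre O, the resisting moment is provided by the undrained shear strength acting along the arc:
M_R = s_u·L_a·R = 33·16.30·12.4 = 6670.0 kN·m/m
M_D = W·d = 1297·4.4 = 5706.8 kN·m/m
FS = M_R / M_D = 6670.0 / 5706.8 = 1.169

FS = 1.17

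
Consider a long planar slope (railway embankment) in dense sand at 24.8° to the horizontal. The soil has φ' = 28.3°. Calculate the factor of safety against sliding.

For a dry cohesionless infinite slope the factor of safety is FS = tanφ' / tanβ.
FS = tan28.3° / tan24.8° = 0.5384 / 0.4621 = 1.165

FS = 1.17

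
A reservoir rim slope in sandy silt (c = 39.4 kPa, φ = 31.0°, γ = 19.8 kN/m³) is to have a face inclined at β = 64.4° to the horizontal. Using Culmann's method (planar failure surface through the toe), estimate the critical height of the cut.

H_c = 37.26 m

Culmann's analysis gives the critical failure plane at α_cr = (β + φ)/2 = (64.4 + 31.0)/2 = 47.7°, and the critical height
H_c = (4c/γ) · sinβ cosφ / [1 − cos(β − φ)]
    = (4·39.4/19.8) · sin64.4°·cos31.0° / [1 − cos(33.4°)]
    = 7.960 · 0.9018·0.8572 / [1 − 0.8348]
    = 7.960 · 0.7730 / 0.1652
    = 37.26 m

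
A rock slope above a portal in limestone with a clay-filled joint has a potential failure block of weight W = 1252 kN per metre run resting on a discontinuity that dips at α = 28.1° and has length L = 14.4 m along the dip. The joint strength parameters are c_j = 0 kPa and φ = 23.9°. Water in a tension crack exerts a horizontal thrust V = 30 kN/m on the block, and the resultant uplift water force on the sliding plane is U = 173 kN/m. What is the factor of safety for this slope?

Resolving the block weight along and normal to the plane and applying the Mohr–Coulomb strength on the joint:
N' = W cosα − U − V sinα = 1252·cos28.1° − 173 − 30·sin28.1° = 917.3 kN/m
Driving force T = W sinα + V cosα = 1252·sin28.1° + 30·cos28.1° = 616.2 kN/m
Resisting force R = c_j·L + N'·tanφ = 0·14.4 + 917.3·tan23.9° = 0.0 + 406.5 = 406.5 kN/m
FS = R / T = 406.5 / 616.2 = 0.660

FS = 0.66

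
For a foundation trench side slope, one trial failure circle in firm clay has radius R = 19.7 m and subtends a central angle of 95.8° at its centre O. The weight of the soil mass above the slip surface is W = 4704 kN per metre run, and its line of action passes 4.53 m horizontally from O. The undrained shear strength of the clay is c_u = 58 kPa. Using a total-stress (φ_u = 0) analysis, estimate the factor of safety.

Taking moments about the centre O, the resisting moment is provided by the undrained shear strength acting along the arc:
Arc length L_a = R·θ = 19.7·(95.8°·π/180) = 19.7·1.6720 = 32.94 m
M_R = c_u·L_a·R = 58·32.94·19.7 = 37636.0 kN·m/m
M_D = W·d = 4704·4.53 = 21309.1 kN·m/m
FS = M_R / M_D = 37636.0 / 21309.1 = 1.766

FS = 1.77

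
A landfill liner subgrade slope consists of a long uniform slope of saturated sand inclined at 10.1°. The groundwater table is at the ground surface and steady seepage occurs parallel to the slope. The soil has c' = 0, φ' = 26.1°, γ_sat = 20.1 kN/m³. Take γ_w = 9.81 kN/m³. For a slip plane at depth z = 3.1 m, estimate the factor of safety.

With seepage parallel to the slope and the water table at the surface, the effective normal stress on the slip plane uses the buoyant unit weight γ' = γ_sat − γ_w while the driving shear stress uses γ_sat:
FS = [c' + γ' z cos²β tanφ'] / [γ_sat z sinβ cosβ]
(For c' = 0 this reduces to FS = (γ'/γ_sat)·tanφ'/tanβ.)
γ' = 20.1 − 9.81 = 10.29 kN/m³
Numerator = 0.0 + 10.29·3.1·cos²10.1°·tan26.1° = 0.0 + 10.29·3.1·0.9692·0.4899 = 15.147 kPa
Denominator = 20.1·3.1·sin10.1°·cos10.1° = 20.1·3.1·0.1754·0.9845 = 10.758 kPa
FS = 15.147 / 10.758 = 1.408

FS = 1.41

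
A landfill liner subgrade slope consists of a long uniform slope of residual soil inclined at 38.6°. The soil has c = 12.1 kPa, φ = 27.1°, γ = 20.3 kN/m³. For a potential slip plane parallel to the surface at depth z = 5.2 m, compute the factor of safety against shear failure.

For an infinite slope with a slip plane parallel to the surface (no pore pressure): FS = [c + γz cos²β tanφ] / [γz sinβ cosβ].
γz = 20.3·5.2 = 105.56 kN/m²
Numerator = 12.1 + 105.56·cos²38.6°·tan27.1° = 12.1 + 105.56·0.6108·0.5117 = 45.093 kPa
Denominator = 105.56·sin38.6°·cos38.6° = 105.56·0.6239·0.7815 = 51.468 kPa
FS = 45.093 / 51.468 = 0.876

FS = 0.88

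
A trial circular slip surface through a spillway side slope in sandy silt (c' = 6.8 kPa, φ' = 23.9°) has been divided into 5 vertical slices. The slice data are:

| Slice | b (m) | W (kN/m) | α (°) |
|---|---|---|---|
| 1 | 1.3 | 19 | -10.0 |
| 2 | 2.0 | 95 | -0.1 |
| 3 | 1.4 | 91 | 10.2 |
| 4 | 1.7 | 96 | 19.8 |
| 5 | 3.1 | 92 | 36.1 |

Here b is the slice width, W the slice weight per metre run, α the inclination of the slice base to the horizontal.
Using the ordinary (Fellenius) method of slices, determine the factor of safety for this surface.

FS = 2.35

Ordinary method of slices: FS = Σ[c'·Δl_i + (W_i cosα_i)·tanφ'] / Σ W_i sinα_i, with Δl_i = b_i / cosα_i.
Slice 1: Δl = 1.3/cos(-10.0°) = 1.320 m; N'_1 = 19·cos(-10.0°) = 18.7; c'Δl = 8.98; W sinα = -3.3
Slice 2: Δl = 2.0/cos(-0.1°) = 2.000 m; N'_2 = 95·cos(-0.1°) = 95.0; c'Δl = 13.60; W sinα = -0.2
Slice 3: Δl = 1.4/cos10.2° = 1.422 m; N'_3 = 91·cos10.2° = 89.6; c'Δl = 9.67; W sinα = 16.1
Slice 4: Δl = 1.7/cos19.8° = 1.807 m; N'_4 = 96·cos19.8° = 90.3; c'Δl = 12.29; W sinα = 32.5
Slice 5: Δl = 3.1/cos36.1° = 3.837 m; N'_5 = 92·cos36.1° = 74.3; c'Δl = 26.09; W sinα = 54.2
Σc'Δl = 70.6 kN/m; ΣN' = 367.9 kN/m; ΣW sinα = 99.4 kN/m
Resisting = 70.6 + 367.9·tan23.9° = 70.6 + 163.0 = 233.7 kN/m
FS = 233.7 / 99.4 = 2.351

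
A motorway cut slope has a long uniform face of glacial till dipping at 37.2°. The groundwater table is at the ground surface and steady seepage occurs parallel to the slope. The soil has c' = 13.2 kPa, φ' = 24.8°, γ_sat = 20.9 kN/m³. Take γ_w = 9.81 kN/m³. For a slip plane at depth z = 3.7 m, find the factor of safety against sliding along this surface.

FS = 0.68

With seepage parallel to the slope and the water table at the surface, the effective normal stress on the slip plane uses the buoyant unit weight γ' = γ_sat − γ_w while the driving shear stress uses γ_sat:
FS = [c' + γ' z cos²β tanφ'] / [γ_sat z sinβ cosβ]
γ' = 20.9 − 9.81 = 11.09 kN/m³
Numerator = 13.2 + 11.09·3.7·cos²37.2°·tan24.8° = 13.2 + 11.09·3.7·0.6345·0.4621 = 25.229 kPa
Denominator = 20.9·3.7·sin37.2°·cos37.2° = 20.9·3.7·0.6046·0.7965 = 37.241 kPa
FS = 25.229 / 37.241 = 0.677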